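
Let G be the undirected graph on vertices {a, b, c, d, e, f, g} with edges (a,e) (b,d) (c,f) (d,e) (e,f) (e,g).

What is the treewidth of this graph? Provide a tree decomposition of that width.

Treewidth 1.
Bags: B1 = {e, f}  B2 = {e, g}  B3 = {c, f}  B4 = {d, e}  B5 = {a, e}  B6 = {b, d}
Tree: B1–B2, B1–B3, B2–B4, B1–B5, B4–B6

The largest bag has 2 vertices, giving width 1; this decomposition certifies tw(G) ≤ 1. Any graph with an edge has treewidth ≥ 1, and G has the edge f–e. Therefore the treewidth is 1.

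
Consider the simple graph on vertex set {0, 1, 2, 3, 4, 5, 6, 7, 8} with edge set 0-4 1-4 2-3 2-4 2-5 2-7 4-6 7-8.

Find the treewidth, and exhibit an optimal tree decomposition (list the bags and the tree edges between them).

The largest bag has 2 vertices, giving width 1; this decomposition certifies tw(G) ≤ 1. Any graph with an edge has treewidth ≥ 1, and G has the edge 8–7. The upper and lower bounds meet at 1, so that is the treewidth.

Treewidth 1.
One such decomposition:
Bags: B1 = {7, 8}  B2 = {2, 7}  B3 = {2, 4}  B4 = {2, 3}  B5 = {4, 6}  B6 = {0, 4}  B7 = {1, 4}  B8 = {2, 5}
Tree: B1–B2, B2–B3, B2–B4, B3–B5, B3–B6, B5–B7, B4–B8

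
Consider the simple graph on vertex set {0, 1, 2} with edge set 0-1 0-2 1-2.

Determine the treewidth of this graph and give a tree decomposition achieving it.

With just one bag of size 3, the width is 3 − 1 = 2, so tw(G) ≤ 2. For the lower bound, the 3 vertices {0, 1, 2} are pairwise adjacent, and any tree decomposition puts a clique entirely inside one bag — forcing width ≥ 2. Combining the bounds, tw(G) = 2.

Treewidth 2.
One optimal decomposition is:
Bags: B1 = {0, 1, 2}
Tree: (single bag)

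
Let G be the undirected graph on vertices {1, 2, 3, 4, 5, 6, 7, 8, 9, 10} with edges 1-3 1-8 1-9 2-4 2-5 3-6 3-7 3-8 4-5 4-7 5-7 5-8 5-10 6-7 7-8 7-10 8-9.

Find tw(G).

A width-2 tree decomposition is:
Bags: B1 = {3, 7, 8}  B2 = {1, 3, 8}  B3 = {5, 7, 8}  B4 = {4, 5, 7}  B5 = {1, 8, 9}  B6 = {3, 6, 7}  B7 = {5, 7, 10}  B8 = {2, 4, 5}
Tree: B1–B2, B1–B3, B3–B4, B2–B5, B1–B6, B4–B7, B4–B8
The largest bag has 3 vertices, giving width 2; this decomposition certifies tw(G) ≤ 2. On the other hand G contains the 3-clique {1, 8, 9}. A clique must lie in a single bag of any decomposition, so no decomposition can have width below 2. Therefore the treewidth is 2.

2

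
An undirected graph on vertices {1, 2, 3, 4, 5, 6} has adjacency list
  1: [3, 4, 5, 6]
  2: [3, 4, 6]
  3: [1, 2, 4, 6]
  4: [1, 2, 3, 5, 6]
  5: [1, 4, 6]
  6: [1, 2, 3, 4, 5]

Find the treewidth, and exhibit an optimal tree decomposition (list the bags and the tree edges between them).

Treewidth 3.
One such decomposition:
Bags: B1 = {1, 3, 4, 6}  B2 = {2, 3, 4, 6}  B3 = {1, 4, 5, 6}
Tree: B1–B2, B1–B3

Every bag has size at most 4, so the width is 4 − 1 = 3 and tw(G) ≤ 3. Conversely, {1, 3, 4, 6} is a clique of size 4, and the vertices of any clique must share a bag in every tree decomposition; so some bag has ≥ 4 vertices and tw(G) ≥ 3. The upper and lower bounds meet at 3, so that is the treewidth.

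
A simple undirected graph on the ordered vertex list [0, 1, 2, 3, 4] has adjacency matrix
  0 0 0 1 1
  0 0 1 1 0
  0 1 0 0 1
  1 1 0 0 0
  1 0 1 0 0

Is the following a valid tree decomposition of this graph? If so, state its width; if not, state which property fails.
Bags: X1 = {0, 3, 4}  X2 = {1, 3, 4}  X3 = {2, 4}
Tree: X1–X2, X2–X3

A tree decomposition must satisfy three properties: every vertex lies in some bag; for every edge, both endpoints lie together in some bag; and for every vertex, the bags containing it form a connected subtree. Here edge (1,2) lies in no bag, so the decomposition is invalid.

No — edge (1,2) lies in no bag.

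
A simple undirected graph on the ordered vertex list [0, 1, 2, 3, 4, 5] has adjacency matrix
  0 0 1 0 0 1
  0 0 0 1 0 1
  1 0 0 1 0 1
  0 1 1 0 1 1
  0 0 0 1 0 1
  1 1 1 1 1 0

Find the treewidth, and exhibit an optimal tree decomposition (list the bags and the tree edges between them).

Treewidth 2.
Bags: B1 = {2, 3, 5}  B2 = {0, 2, 5}  B3 = {1, 3, 5}  B4 = {3, 4, 5}
Tree: B1–B2, B1–B3, B3–B4

The largest bag has 3 vertices, giving width 2; this decomposition certifies tw(G) ≤ 2. Conversely, {0, 2, 5} is a clique of size 3, and the vertices of any clique must share a bag in every tree decomposition; so some bag has ≥ 3 vertices and tw(G) ≥ 2. Hence tw(G) = 2 exactly.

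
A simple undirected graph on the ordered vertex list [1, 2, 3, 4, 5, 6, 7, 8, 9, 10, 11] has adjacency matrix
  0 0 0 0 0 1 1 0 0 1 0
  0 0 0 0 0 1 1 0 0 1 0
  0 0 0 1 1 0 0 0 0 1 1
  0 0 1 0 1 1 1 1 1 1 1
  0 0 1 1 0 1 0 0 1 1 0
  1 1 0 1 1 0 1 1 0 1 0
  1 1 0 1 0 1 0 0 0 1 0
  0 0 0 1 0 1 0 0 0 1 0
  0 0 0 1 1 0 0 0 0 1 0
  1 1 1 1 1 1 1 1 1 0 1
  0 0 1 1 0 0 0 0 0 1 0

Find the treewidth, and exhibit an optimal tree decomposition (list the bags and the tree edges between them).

Every bag has size at most 4, so the width is 4 − 1 = 3 and tw(G) ≤ 3. Conversely, {1, 6, 7, 10} is a clique of size 4, and the vertices of any clique must share a bag in every tree decomposition; so some bag has ≥ 4 vertices and tw(G) ≥ 3. Combining the bounds, tw(G) = 3.

Treewidth 3.
One such decomposition:
Bags: B1 = {4, 5, 6, 10}  B2 = {3, 4, 5, 10}  B3 = {4, 6, 7, 10}  B4 = {2, 6, 7, 10}  B5 = {3, 4, 10, 11}  B6 = {1, 6, 7, 10}  B7 = {4, 6, 8, 10}  B8 = {4, 5, 9, 10}
Tree: B1–B2, B1–B3, B3–B4, B2–B5, B4–B6, B3–B7, B1–B8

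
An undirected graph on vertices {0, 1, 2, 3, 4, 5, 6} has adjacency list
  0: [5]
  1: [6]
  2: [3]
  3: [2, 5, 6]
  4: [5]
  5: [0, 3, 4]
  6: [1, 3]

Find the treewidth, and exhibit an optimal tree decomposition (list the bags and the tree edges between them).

Every bag has size at most 2, so the width is 2 − 1 = 1 and tw(G) ≤ 1. Any graph with an edge has treewidth ≥ 1, and G has the edge 5–4. The upper and lower bounds meet at 1, so that is the treewidth.

Treewidth 1.
Bags: B1 = {4, 5}  B2 = {3, 5}  B3 = {3, 6}  B4 = {0, 5}  B5 = {1, 6}  B6 = {2, 3}
Tree: B1–B2, B2–B3, B2–B4, B3–B5, B2–B6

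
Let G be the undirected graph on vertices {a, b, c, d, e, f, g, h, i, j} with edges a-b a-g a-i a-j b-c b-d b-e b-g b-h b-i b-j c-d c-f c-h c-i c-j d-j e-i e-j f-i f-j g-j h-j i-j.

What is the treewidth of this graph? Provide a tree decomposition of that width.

The largest bag has 4 vertices, giving width 3; this decomposition certifies tw(G) ≤ 3. For the lower bound, the 4 vertices {c, f, i, j} are pairwise adjacent, and any tree decomposition puts a clique entirely inside one bag — forcing width ≥ 3. Hence tw(G) = 3 exactly.

Treewidth 3.
One optimal decomposition is:
Bags: B1 = {a, b, i, j}  B2 = {b, c, i, j}  B3 = {c, f, i, j}  B4 = {b, e, i, j}  B5 = {b, c, d, j}  B6 = {b, c, h, j}  B7 = {a, b, g, j}
Tree: B1–B2, B2–B3, B2–B4, B2–B5, B2–B6, B1–B7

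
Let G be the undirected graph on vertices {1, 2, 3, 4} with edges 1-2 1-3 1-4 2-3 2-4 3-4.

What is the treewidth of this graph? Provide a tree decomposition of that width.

With just one bag of size 4, the width is 4 − 1 = 3, so tw(G) ≤ 3. Conversely, {1, 2, 3, 4} is a clique of size 4, and the vertices of any clique must share a bag in every tree decomposition; so some bag has ≥ 4 vertices and tw(G) ≥ 3. Combining the bounds, tw(G) = 3.

Treewidth 3.
Bags: B1 = {1, 2, 3, 4}
Tree: (single bag)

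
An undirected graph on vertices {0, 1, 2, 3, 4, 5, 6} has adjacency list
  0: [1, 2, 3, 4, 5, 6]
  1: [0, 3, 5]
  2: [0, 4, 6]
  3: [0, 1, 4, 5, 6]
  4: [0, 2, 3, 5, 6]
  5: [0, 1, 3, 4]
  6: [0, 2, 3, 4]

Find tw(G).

3

A width-3 tree decomposition is:
Bags: B1 = {0, 3, 4, 6}  B2 = {0, 3, 4, 5}  B3 = {0, 2, 4, 6}  B4 = {0, 1, 3, 5}
Tree: B1–B2, B1–B3, B2–B4
Every bag has size at most 4, so the width is 4 − 1 = 3 and tw(G) ≤ 3. Conversely, {0, 2, 4, 6} is a clique of size 4, and the vertices of any clique must share a bag in every tree decomposition; so some bag has ≥ 4 vertices and tw(G) ≥ 3. Combining the bounds, tw(G) = 3.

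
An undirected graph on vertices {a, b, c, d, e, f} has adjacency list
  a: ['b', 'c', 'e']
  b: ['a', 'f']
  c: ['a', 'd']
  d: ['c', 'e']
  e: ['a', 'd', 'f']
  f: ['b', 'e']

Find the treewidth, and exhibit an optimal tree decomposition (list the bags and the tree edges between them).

Treewidth 2.
Bags: B1 = {b, e, f}  B2 = {a, b, e}  B3 = {a, d, e}  B4 = {a, c, d}
Tree: B1–B2, B2–B3, B3–B4

The largest bag has 3 vertices, giving width 2; this decomposition certifies tw(G) ≤ 2. Since f–b–a–e–f is a cycle in G, G is not acyclic. Forests are exactly the graphs of treewidth ≤ 1, so tw(G) ≥ 2. Combining the bounds, tw(G) = 2.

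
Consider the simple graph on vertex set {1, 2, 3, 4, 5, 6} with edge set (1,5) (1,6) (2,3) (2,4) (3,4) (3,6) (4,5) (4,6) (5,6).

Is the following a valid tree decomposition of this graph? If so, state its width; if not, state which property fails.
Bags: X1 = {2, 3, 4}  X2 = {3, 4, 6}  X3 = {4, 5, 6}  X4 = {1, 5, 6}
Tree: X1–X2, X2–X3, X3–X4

Every vertex of G appears in some bag (union = {1, 2, 3, 4, 5, 6}); every edge is covered by a bag; and for each vertex v the set of bags containing v is connected in the bag tree. The decomposition is therefore valid. The largest bag has 3 vertices, so the width is 2.

Yes; width 2.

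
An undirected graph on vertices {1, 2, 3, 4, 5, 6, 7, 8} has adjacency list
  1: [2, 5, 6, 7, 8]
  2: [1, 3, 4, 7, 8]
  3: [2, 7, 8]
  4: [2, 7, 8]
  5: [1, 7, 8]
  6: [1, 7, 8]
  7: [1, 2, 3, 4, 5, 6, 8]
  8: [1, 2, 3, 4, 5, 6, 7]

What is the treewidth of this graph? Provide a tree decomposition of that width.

Treewidth 3.
One optimal decomposition is:
Bags: B1 = {1, 2, 7, 8}  B2 = {1, 6, 7, 8}  B3 = {2, 3, 7, 8}  B4 = {1, 5, 7, 8}  B5 = {2, 4, 7, 8}
Tree: B1–B2, B1–B3, B1–B4, B3–B5

Each bag holds 4 vertices, so the decomposition has width 3, which upper-bounds the treewidth. For the lower bound, the 4 vertices {1, 2, 7, 8} are pairwise adjacent, and any tree decomposition puts a clique entirely inside one bag — forcing width ≥ 3. Combining the bounds, tw(G) = 3.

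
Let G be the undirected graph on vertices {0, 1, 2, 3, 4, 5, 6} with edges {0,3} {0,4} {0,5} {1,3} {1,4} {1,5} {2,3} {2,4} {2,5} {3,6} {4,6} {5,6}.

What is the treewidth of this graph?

A width-3 tree decomposition is:
Bags: B1 = {2, 3, 4, 5}  B2 = {3, 4, 5, 6}  B3 = {1, 3, 4, 5}  B4 = {0, 3, 4, 5}
Tree: B1–B2, B2–B3, B3–B4
Each bag holds 4 vertices, so the decomposition has width 3, which upper-bounds the treewidth. For the lower bound: the 4 vertex sets {2,5}, {4,6}, {3}, {1} are disjoint, each induces a connected subgraph, and every pair is joined by at least one edge of G. Contracting each set to a single vertex therefore yields K_{4} as a minor, and since treewidth is minor-monotone, tw(G) ≥ tw(K_{4}) = 3. Combining the bounds, tw(G) = 3.

3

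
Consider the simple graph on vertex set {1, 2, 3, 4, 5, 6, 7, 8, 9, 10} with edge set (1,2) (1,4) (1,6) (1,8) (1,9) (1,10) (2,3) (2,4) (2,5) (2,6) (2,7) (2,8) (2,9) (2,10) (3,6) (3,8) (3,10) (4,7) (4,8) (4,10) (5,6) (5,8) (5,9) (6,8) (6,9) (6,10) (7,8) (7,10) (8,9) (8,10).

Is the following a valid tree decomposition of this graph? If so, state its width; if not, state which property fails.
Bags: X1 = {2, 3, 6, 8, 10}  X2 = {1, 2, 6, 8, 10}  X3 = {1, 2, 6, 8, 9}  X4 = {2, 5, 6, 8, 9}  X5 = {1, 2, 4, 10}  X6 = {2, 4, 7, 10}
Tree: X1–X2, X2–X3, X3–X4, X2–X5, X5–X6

No — edge (8,4) lies in no bag.

A tree decomposition must satisfy three properties: every vertex lies in some bag; for every edge, both endpoints lie together in some bag; and for every vertex, the bags containing it form a connected subtree. Here edge (8,4) lies in no bag, so the decomposition is invalid.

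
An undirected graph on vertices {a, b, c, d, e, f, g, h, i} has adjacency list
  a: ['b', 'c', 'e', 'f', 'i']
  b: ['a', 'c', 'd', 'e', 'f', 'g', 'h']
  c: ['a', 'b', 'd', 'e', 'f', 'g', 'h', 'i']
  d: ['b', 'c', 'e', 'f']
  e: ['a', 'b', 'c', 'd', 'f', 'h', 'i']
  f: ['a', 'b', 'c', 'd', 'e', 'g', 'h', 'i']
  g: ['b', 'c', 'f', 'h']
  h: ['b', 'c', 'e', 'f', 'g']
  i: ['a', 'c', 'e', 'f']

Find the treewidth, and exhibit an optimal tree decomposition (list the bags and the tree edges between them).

Treewidth 4.
One such decomposition:
Bags: B1 = {b, c, e, f, h}  B2 = {a, b, c, e, f}  B3 = {a, c, e, f, i}  B4 = {b, c, d, e, f}  B5 = {b, c, f, g, h}
Tree: B1–B2, B2–B3, B1–B4, B1–B5

The largest bag has 5 vertices, giving width 4; this decomposition certifies tw(G) ≤ 4. For the lower bound, the 5 vertices {b, c, f, g, h} are pairwise adjacent, and any tree decomposition puts a clique entirely inside one bag — forcing width ≥ 4. Hence tw(G) = 4 exactly.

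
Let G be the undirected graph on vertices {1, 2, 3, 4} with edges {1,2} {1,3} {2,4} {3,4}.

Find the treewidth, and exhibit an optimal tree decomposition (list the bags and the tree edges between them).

Treewidth 2.
One such decomposition:
Bags: B1 = {1, 2, 3}  B2 = {2, 3, 4}
Tree: B1–B2

Each bag holds 3 vertices, so the decomposition has width 2, which upper-bounds the treewidth. For the lower bound, G contains the cycle 2–1–3–4–2, so G is not a forest; only forests have treewidth ≤ 1, hence tw(G) ≥ 2. Therefore the treewidth is 2.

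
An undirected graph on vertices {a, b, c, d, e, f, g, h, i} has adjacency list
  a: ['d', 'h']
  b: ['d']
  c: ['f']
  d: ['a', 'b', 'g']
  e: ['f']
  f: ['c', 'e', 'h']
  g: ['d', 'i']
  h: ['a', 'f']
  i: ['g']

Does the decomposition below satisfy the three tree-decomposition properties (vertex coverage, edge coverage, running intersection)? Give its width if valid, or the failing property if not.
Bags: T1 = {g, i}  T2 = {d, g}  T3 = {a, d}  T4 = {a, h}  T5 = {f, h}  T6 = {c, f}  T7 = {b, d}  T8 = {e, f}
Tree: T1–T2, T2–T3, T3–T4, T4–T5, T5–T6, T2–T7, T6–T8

Checking the three conditions: (i) the bags cover all of {a, b, c, d, e, f, g, h, i}; (ii) for each edge, some bag contains both endpoints; (iii) the bags containing any fixed vertex form a subtree. All hold, so the decomposition is valid with width 2 − 1 = 1.

Yes; width 1.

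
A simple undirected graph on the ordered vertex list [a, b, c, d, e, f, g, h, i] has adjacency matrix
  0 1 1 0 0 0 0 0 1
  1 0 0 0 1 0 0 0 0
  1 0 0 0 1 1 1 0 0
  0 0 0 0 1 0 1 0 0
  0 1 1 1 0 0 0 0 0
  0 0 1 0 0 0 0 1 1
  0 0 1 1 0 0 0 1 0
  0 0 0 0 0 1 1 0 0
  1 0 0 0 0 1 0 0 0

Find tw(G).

3

A width-3 tree decomposition is:
Bags: B1 = {a, f, h, i}  B2 = {a, c, f, h}  B3 = {a, c, g, h}  B4 = {a, b, c, g}  B5 = {b, c, e, g}  B6 = {b, d, e, g}
Tree: B1–B2, B2–B3, B3–B4, B4–B5, B5–B6
Every bag has size at most 4, so the width is 4 − 1 = 3 and tw(G) ≤ 3. For the lower bound: the 4 vertex sets {f,h,i}, {a}, {c}, {b,d,e,g} are disjoint, each induces a connected subgraph, and every pair is joined by at least one edge of G. Contracting each set to a single vertex therefore yields K_{4} as a minor, and since treewidth is minor-monotone, tw(G) ≥ tw(K_{4}) = 3. The upper and lower bounds meet at 3, so that is the treewidth.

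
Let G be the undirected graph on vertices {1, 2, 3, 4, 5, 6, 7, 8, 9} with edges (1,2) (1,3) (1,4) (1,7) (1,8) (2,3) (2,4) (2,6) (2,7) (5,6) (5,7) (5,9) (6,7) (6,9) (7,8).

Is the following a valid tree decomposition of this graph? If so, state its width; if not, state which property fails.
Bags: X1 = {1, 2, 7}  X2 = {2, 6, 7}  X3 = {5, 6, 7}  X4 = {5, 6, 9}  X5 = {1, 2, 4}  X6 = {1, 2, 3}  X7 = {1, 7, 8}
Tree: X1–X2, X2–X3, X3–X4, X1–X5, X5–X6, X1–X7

Yes; width 2.

Vertex coverage: the bags together contain {1, 2, 3, 4, 5, 6, 7, 8, 9}, the full vertex set. Edge coverage: each edge of G has both endpoints in at least one bag. Running intersection: for every vertex, the bags containing it form a connected subtree. All three properties hold, so this is a valid tree decomposition of width max|bag| − 1 = 2, and hence tw(G) ≤ 2.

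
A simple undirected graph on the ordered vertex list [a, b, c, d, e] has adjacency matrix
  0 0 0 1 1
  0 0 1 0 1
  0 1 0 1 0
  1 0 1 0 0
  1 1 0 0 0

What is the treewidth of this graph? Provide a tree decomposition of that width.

Every bag has size at most 3, so the width is 3 − 1 = 2 and tw(G) ≤ 2. Since e–b–c–d–a–e is a cycle in G, G is not acyclic. Forests are exactly the graphs of treewidth ≤ 1, so tw(G) ≥ 2. Hence tw(G) = 2 exactly.

Treewidth 2.
One optimal decomposition is:
Bags: B1 = {b, c, e}  B2 = {c, d, e}  B3 = {a, d, e}
Tree: B1–B2, B2–B3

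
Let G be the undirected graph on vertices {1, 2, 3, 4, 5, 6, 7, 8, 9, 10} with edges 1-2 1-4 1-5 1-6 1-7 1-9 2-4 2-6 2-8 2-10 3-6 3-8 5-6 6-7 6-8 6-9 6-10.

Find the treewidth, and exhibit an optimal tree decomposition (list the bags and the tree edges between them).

Treewidth 2.
One such decomposition:
Bags: B1 = {1, 2, 6}  B2 = {1, 6, 7}  B3 = {1, 6, 9}  B4 = {1, 5, 6}  B5 = {2, 6, 8}  B6 = {2, 6, 10}  B7 = {3, 6, 8}  B8 = {1, 2, 4}
Tree: B1–B2, B1–B3, B3–B4, B1–B5, B5–B6, B5–B7, B1–B8

Every bag has size at most 3, so the width is 3 − 1 = 2 and tw(G) ≤ 2. Conversely, {1, 2, 4} is a clique of size 3, and the vertices of any clique must share a bag in every tree decomposition; so some bag has ≥ 3 vertices and tw(G) ≥ 2. Hence tw(G) = 2 exactly.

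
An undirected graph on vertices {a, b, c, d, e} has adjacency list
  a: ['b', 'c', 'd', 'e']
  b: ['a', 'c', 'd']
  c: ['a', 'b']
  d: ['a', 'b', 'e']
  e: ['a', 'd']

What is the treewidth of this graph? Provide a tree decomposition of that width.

The largest bag has 3 vertices, giving width 2; this decomposition certifies tw(G) ≤ 2. On the other hand G contains the 3-clique {a, d, e}. A clique must lie in a single bag of any decomposition, so no decomposition can have width below 2. Therefore the treewidth is 2.

Treewidth 2.
One such decomposition:
Bags: B1 = {a, b, c}  B2 = {a, b, d}  B3 = {a, d, e}
Tree: B1–B2, B2–B3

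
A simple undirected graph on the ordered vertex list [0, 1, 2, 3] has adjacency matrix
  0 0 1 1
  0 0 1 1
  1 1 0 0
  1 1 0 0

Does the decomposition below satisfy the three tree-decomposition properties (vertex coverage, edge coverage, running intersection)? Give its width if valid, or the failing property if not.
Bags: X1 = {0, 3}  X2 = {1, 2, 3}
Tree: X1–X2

No — edge (2,0) lies in no bag.

A tree decomposition must satisfy three properties: every vertex lies in some bag; for every edge, both endpoints lie together in some bag; and for every vertex, the bags containing it form a connected subtree. Here edge (2,0) lies in no bag, so the decomposition is invalid.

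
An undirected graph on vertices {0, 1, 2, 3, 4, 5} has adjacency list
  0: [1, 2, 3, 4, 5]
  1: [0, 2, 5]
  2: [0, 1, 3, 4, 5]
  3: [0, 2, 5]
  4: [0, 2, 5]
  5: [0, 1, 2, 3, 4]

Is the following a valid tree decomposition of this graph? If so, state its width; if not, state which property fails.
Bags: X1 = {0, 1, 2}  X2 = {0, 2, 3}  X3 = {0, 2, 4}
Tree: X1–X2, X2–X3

No — vertex 5 appears in no bag.

A tree decomposition must satisfy three properties: every vertex lies in some bag; for every edge, both endpoints lie together in some bag; and for every vertex, the bags containing it form a connected subtree. Here vertex 5 appears in no bag, so the decomposition is invalid.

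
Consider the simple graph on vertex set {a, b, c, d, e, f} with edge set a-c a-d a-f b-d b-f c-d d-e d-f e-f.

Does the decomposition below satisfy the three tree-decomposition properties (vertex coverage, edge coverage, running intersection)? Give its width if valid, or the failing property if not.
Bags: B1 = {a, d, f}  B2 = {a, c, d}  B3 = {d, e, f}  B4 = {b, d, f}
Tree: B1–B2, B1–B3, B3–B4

Yes; width 2.

Checking the three conditions: (i) the bags cover all of {a, b, c, d, e, f}; (ii) for each edge, some bag contains both endpoints; (iii) the bags containing any fixed vertex form a subtree. All hold, so the decomposition is valid with width 3 − 1 = 2.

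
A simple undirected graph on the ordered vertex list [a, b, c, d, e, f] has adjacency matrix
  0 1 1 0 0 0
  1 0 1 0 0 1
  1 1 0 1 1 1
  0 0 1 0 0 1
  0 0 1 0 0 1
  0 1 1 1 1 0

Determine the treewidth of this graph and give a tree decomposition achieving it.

Treewidth 2.
Bags: B1 = {a, b, c}  B2 = {b, c, f}  B3 = {c, d, f}  B4 = {c, e, f}
Tree: B1–B2, B2–B3, B3–B4

The largest bag has 3 vertices, giving width 2; this decomposition certifies tw(G) ≤ 2. For the lower bound, the 3 vertices {a, b, c} are pairwise adjacent, and any tree decomposition puts a clique entirely inside one bag — forcing width ≥ 2. The upper and lower bounds meet at 2, so that is the treewidth.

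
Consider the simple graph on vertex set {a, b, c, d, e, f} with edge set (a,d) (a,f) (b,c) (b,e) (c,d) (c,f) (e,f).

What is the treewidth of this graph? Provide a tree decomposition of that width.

Treewidth 2.
Bags: B1 = {b, e, f}  B2 = {b, c, f}  B3 = {a, c, f}  B4 = {a, c, d}
Tree: B1–B2, B2–B3, B3–B4

The largest bag has 3 vertices, giving width 2; this decomposition certifies tw(G) ≤ 2. Since e–b–c–f–e is a cycle in G, G is not acyclic. Forests are exactly the graphs of treewidth ≤ 1, so tw(G) ≥ 2. Hence tw(G) = 2 exactly.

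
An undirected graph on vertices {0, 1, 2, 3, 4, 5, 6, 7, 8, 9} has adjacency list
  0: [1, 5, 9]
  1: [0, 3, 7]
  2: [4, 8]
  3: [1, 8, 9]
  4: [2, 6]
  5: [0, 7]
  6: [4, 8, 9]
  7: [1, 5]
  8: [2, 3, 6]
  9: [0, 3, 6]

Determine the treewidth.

A width-2 tree decomposition is:
Bags: B1 = {2, 4, 8}  B2 = {4, 6, 8}  B3 = {3, 6, 8}  B4 = {3, 6, 9}  B5 = {1, 3, 9}  B6 = {0, 1, 9}  B7 = {0, 1, 7}  B8 = {0, 5, 7}
Tree: B1–B2, B2–B3, B3–B4, B4–B5, B5–B6, B6–B7, B7–B8
Each bag holds 3 vertices, so the decomposition has width 2, which upper-bounds the treewidth. The edges 2–4–6–8–2 form a cycle, so G is not a tree and its treewidth is at least 2. Therefore the treewidth is 2.

2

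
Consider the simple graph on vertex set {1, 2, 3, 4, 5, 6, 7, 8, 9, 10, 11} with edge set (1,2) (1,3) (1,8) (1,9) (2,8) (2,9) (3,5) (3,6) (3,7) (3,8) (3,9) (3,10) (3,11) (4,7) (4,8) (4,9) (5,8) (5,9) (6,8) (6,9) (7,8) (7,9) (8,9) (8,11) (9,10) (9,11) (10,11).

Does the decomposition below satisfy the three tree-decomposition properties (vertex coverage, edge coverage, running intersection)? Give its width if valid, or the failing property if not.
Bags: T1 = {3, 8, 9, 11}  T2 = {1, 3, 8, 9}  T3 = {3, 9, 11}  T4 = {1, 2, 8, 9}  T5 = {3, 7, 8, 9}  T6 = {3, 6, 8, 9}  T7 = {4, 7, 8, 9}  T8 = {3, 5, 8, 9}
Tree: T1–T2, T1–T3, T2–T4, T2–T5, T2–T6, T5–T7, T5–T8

No — vertex 10 appears in no bag.

A tree decomposition must satisfy three properties: every vertex lies in some bag; for every edge, both endpoints lie together in some bag; and for every vertex, the bags containing it form a connected subtree. Here vertex 10 appears in no bag, so the decomposition is invalid.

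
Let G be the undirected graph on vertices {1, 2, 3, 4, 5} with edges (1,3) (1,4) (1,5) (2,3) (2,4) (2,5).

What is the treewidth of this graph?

A width-2 tree decomposition is:
Bags: B1 = {1, 2, 3}  B2 = {1, 2, 5}  B3 = {1, 2, 4}
Tree: B1–B2, B2–B3
The largest bag has 3 vertices, giving width 2; this decomposition certifies tw(G) ≤ 2. Since 3–1–5–2–3 is a cycle in G, G is not acyclic. Forests are exactly the graphs of treewidth ≤ 1, so tw(G) ≥ 2. The upper and lower bounds meet at 2, so that is the treewidth.

2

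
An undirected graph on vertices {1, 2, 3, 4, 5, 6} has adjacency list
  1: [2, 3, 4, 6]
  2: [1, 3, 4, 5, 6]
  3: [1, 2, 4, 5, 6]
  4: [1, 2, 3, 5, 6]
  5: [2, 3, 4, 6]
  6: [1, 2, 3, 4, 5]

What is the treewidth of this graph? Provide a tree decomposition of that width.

Treewidth 4.
One optimal decomposition is:
Bags: B1 = {2, 3, 4, 5, 6}  B2 = {1, 2, 3, 4, 6}
Tree: B1–B2

Every bag has size at most 5, so the width is 5 − 1 = 4 and tw(G) ≤ 4. Conversely, {1, 2, 3, 4, 6} is a clique of size 5, and the vertices of any clique must share a bag in every tree decomposition; so some bag has ≥ 5 vertices and tw(G) ≥ 4. The upper and lower bounds meet at 4, so that is the treewidth.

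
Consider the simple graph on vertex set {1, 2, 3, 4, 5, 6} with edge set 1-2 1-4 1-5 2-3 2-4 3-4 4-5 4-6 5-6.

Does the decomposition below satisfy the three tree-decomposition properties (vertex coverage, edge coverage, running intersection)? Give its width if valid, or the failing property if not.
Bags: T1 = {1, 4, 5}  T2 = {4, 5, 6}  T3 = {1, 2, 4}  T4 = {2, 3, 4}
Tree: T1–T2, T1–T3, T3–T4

Yes; width 2.

Vertex coverage: the bags together contain {1, 2, 3, 4, 5, 6}, the full vertex set. Edge coverage: each edge of G has both endpoints in at least one bag. Running intersection: for every vertex, the bags containing it form a connected subtree. All three properties hold, so this is a valid tree decomposition of width max|bag| − 1 = 2, and hence tw(G) ≤ 2.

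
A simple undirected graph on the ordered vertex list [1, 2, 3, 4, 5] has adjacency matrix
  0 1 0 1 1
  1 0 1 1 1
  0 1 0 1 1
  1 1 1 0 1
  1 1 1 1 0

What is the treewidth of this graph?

3

A width-3 tree decomposition is:
Bags: B1 = {2, 3, 4, 5}  B2 = {1, 2, 4, 5}
Tree: B1–B2
Each bag holds 4 vertices, so the decomposition has width 3, which upper-bounds the treewidth. Conversely, {1, 2, 4, 5} is a clique of size 4, and the vertices of any clique must share a bag in every tree decomposition; so some bag has ≥ 4 vertices and tw(G) ≥ 3. Therefore the treewidth is 3.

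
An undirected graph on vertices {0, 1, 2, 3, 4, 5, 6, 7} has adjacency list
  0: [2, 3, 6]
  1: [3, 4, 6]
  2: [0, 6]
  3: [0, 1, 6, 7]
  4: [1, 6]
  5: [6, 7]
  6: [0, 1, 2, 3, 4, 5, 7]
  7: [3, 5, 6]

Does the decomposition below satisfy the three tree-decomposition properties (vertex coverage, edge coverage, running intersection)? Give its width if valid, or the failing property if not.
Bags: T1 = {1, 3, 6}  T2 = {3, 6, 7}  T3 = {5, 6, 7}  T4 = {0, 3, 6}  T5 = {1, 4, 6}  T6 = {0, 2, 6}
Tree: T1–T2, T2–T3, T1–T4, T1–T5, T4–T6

Yes; width 2.

Vertex coverage: the bags together contain {0, 1, 2, 3, 4, 5, 6, 7}, the full vertex set. Edge coverage: each edge of G has both endpoints in at least one bag. Running intersection: for every vertex, the bags containing it form a connected subtree. All three properties hold, so this is a valid tree decomposition of width max|bag| − 1 = 2, and hence tw(G) ≤ 2.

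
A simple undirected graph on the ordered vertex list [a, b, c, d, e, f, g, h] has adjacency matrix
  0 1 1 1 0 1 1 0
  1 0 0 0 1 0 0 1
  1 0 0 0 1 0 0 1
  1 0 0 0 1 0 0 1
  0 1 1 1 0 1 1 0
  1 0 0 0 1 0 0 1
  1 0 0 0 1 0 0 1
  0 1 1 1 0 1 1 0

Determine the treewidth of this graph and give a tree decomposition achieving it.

Every bag has size at most 4, so the width is 4 − 1 = 3 and tw(G) ≤ 3. For the lower bound: the 4 vertex sets {a,f}, {c,e}, {h}, {b} are disjoint, each induces a connected subgraph, and every pair is joined by at least one edge of G. Contracting each set to a single vertex therefore yields K_{4} as a minor, and since treewidth is minor-monotone, tw(G) ≥ tw(K_{4}) = 3. The upper and lower bounds meet at 3, so that is the treewidth.

Treewidth 3.
One such decomposition:
Bags: B1 = {a, e, f, h}  B2 = {a, c, e, h}  B3 = {a, b, e, h}  B4 = {a, e, g, h}  B5 = {a, d, e, h}
Tree: B1–B2, B2–B3, B3–B4, B4–B5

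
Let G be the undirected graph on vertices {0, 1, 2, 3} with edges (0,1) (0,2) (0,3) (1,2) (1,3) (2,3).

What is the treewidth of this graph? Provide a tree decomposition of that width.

Treewidth 3.
One optimal decomposition is:
Bags: B1 = {0, 1, 2, 3}
Tree: (single bag)

With just one bag of size 4, the width is 4 − 1 = 3, so tw(G) ≤ 3. On the other hand G contains the 4-clique {0, 1, 2, 3}. A clique must lie in a single bag of any decomposition, so no decomposition can have width below 3. Combining the bounds, tw(G) = 3.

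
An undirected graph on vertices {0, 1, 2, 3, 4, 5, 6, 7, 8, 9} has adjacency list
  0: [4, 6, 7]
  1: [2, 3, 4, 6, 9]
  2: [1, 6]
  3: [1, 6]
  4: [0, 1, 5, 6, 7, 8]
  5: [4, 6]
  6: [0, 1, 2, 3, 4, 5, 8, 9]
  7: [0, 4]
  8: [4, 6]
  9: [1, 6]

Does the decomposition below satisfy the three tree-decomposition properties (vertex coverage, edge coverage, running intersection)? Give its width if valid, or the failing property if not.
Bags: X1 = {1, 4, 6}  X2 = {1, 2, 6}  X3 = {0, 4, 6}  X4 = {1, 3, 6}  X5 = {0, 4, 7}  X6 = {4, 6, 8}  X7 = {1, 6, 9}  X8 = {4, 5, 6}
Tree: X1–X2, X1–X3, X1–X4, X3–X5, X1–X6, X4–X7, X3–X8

Yes; width 2.

Checking the three conditions: (i) the bags cover all of {0, 1, 2, 3, 4, 5, 6, 7, 8, 9}; (ii) for each edge, some bag contains both endpoints; (iii) the bags containing any fixed vertex form a subtree. All hold, so the decomposition is valid with width 3 − 1 = 2.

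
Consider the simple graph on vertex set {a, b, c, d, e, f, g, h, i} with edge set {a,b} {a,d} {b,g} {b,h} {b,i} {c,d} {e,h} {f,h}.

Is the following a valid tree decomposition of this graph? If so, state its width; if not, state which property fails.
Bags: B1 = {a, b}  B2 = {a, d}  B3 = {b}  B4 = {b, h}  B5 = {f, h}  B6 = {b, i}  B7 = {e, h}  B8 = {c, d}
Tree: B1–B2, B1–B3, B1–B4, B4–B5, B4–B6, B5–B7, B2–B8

A tree decomposition must satisfy three properties: every vertex lies in some bag; for every edge, both endpoints lie together in some bag; and for every vertex, the bags containing it form a connected subtree. Here vertex g appears in no bag, so the decomposition is invalid.

No — vertex g appears in no bag.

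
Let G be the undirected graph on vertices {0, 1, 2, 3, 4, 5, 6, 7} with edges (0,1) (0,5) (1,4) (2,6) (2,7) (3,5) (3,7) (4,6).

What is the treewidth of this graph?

2

A width-2 tree decomposition is:
Bags: B1 = {0, 3, 5}  B2 = {0, 3, 7}  B3 = {0, 2, 7}  B4 = {0, 2, 6}  B5 = {0, 4, 6}  B6 = {0, 1, 4}
Tree: B1–B2, B2–B3, B3–B4, B4–B5, B5–B6
The largest bag has 3 vertices, giving width 2; this decomposition certifies tw(G) ≤ 2. Since 0–5–3–7–2–6–4–1–0 is a cycle in G, G is not acyclic. Forests are exactly the graphs of treewidth ≤ 1, so tw(G) ≥ 2. Therefore the treewidth is 2.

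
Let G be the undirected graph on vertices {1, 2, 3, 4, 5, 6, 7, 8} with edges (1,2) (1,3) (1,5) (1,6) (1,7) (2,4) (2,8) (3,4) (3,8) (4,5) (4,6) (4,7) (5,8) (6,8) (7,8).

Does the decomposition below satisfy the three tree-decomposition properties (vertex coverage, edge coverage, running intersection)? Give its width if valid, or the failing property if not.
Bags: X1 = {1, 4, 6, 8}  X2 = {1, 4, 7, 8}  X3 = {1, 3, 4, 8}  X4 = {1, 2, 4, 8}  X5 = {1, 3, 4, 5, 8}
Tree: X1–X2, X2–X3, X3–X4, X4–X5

A tree decomposition must satisfy three properties: every vertex lies in some bag; for every edge, both endpoints lie together in some bag; and for every vertex, the bags containing it form a connected subtree. Here bags containing vertex 3 are not connected in the tree, so the decomposition is invalid.

No — bags containing vertex 3 are not connected in the tree.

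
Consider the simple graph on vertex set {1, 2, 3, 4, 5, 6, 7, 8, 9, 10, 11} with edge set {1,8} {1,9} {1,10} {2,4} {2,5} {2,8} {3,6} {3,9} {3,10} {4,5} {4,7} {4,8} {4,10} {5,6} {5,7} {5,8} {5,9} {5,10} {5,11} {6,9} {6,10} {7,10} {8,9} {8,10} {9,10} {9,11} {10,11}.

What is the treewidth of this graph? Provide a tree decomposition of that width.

Every bag has size at most 4, so the width is 4 − 1 = 3 and tw(G) ≤ 3. Conversely, {2, 4, 5, 8} is a clique of size 4, and the vertices of any clique must share a bag in every tree decomposition; so some bag has ≥ 4 vertices and tw(G) ≥ 3. Hence tw(G) = 3 exactly.

Treewidth 3.
Bags: B1 = {5, 8, 9, 10}  B2 = {4, 5, 8, 10}  B3 = {5, 9, 10, 11}  B4 = {5, 6, 9, 10}  B5 = {1, 8, 9, 10}  B6 = {2, 4, 5, 8}  B7 = {3, 6, 9, 10}  B8 = {4, 5, 7, 10}
Tree: B1–B2, B1–B3, B3–B4, B1–B5, B2–B6, B4–B7, B2–B8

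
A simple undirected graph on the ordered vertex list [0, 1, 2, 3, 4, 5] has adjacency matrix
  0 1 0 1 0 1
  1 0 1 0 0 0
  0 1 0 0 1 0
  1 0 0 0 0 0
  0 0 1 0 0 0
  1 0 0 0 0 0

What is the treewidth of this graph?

1

A width-1 tree decomposition is:
Bags: B1 = {0, 1}  B2 = {0, 3}  B3 = {1, 2}  B4 = {2, 4}  B5 = {0, 5}
Tree: B1–B2, B1–B3, B3–B4, B1–B5
Every bag has size at most 2, so the width is 2 − 1 = 1 and tw(G) ≤ 1. Since G has at least one edge (e.g. 1–0), it is not an edgeless graph, so tw(G) ≥ 1. The upper and lower bounds meet at 1, so that is the treewidth.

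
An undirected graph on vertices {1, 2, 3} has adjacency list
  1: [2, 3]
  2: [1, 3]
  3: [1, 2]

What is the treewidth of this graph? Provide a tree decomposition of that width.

A single bag containing all 3 vertices is trivially a valid decomposition of width 2. On the other hand G contains the 3-clique {1, 2, 3}. A clique must lie in a single bag of any decomposition, so no decomposition can have width below 2. Combining the bounds, tw(G) = 2.

Treewidth 2.
One optimal decomposition is:
Bags: B1 = {1, 2, 3}
Tree: (single bag)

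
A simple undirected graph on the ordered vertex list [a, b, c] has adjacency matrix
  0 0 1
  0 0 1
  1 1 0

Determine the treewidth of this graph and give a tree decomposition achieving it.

Treewidth 1.
One optimal decomposition is:
Bags: B1 = {a, c}  B2 = {b, c}
Tree: B1–B2

Each bag holds 2 vertices, so the decomposition has width 1, which upper-bounds the treewidth. Since G has at least one edge (e.g. c–a), it is not an edgeless graph, so tw(G) ≥ 1. Combining the bounds, tw(G) = 1.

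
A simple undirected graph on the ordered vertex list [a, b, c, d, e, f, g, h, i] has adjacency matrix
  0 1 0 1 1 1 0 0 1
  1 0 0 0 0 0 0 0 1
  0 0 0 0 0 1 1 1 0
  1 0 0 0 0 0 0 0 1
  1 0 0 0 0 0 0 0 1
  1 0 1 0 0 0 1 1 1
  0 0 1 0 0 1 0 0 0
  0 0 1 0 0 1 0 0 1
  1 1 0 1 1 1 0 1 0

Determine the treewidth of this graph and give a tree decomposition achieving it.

Every bag has size at most 3, so the width is 3 − 1 = 2 and tw(G) ≤ 2. For the lower bound, the 3 vertices {c, f, g} are pairwise adjacent, and any tree decomposition puts a clique entirely inside one bag — forcing width ≥ 2. Hence tw(G) = 2 exactly.

Treewidth 2.
One optimal decomposition is:
Bags: B1 = {f, h, i}  B2 = {a, f, i}  B3 = {a, e, i}  B4 = {a, b, i}  B5 = {c, f, h}  B6 = {a, d, i}  B7 = {c, f, g}
Tree: B1–B2, B2–B3, B2–B4, B1–B5, B4–B6, B5–B7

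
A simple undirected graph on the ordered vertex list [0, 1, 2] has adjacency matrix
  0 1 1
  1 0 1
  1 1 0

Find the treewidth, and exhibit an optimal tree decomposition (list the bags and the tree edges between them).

With just one bag of size 3, the width is 3 − 1 = 2, so tw(G) ≤ 2. Conversely, {0, 1, 2} is a clique of size 3, and the vertices of any clique must share a bag in every tree decomposition; so some bag has ≥ 3 vertices and tw(G) ≥ 2. Therefore the treewidth is 2.

Treewidth 2.
One optimal decomposition is:
Bags: B1 = {0, 1, 2}
Tree: (single bag)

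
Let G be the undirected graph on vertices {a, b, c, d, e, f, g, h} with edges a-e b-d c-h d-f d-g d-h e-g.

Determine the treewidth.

A width-1 tree decomposition is:
Bags: B1 = {d, f}  B2 = {d, g}  B3 = {d, h}  B4 = {e, g}  B5 = {b, d}  B6 = {c, h}  B7 = {a, e}
Tree: B1–B2, B1–B3, B2–B4, B1–B5, B3–B6, B4–B7
Each bag holds 2 vertices, so the decomposition has width 1, which upper-bounds the treewidth. G has an edge, so its treewidth is at least 1. Combining the bounds, tw(G) = 1.

1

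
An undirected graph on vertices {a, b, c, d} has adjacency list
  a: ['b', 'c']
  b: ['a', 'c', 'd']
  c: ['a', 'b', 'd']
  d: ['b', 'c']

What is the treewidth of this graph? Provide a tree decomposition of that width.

Treewidth 2.
One such decomposition:
Bags: B1 = {a, b, c}  B2 = {b, c, d}
Tree: B1–B2

Each bag holds 3 vertices, so the decomposition has width 2, which upper-bounds the treewidth. For the lower bound, the 3 vertices {b, c, d} are pairwise adjacent, and any tree decomposition puts a clique entirely inside one bag — forcing width ≥ 2. Therefore the treewidth is 2.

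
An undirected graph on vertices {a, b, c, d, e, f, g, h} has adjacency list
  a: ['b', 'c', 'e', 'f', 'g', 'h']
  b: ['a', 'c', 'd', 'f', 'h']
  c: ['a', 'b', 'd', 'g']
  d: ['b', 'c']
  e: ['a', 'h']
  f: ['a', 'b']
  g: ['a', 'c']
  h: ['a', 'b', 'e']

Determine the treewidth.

A width-2 tree decomposition is:
Bags: B1 = {b, c, d}  B2 = {a, b, c}  B3 = {a, b, h}  B4 = {a, e, h}  B5 = {a, c, g}  B6 = {a, b, f}
Tree: B1–B2, B2–B3, B3–B4, B2–B5, B2–B6
Every bag has size at most 3, so the width is 3 − 1 = 2 and tw(G) ≤ 2. On the other hand G contains the 3-clique {b, c, d}. A clique must lie in a single bag of any decomposition, so no decomposition can have width below 2. Therefore the treewidth is 2.

2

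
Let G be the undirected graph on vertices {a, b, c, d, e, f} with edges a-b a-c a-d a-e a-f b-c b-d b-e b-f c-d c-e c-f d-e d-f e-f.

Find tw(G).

A width-5 tree decomposition is:
Bags: B1 = {a, b, c, d, e, f}
Tree: (single bag)
A single bag containing all 6 vertices is trivially a valid decomposition of width 5. Conversely, {a, b, c, d, e, f} is a clique of size 6, and the vertices of any clique must share a bag in every tree decomposition; so some bag has ≥ 6 vertices and tw(G) ≥ 5. Hence tw(G) = 5 exactly.

5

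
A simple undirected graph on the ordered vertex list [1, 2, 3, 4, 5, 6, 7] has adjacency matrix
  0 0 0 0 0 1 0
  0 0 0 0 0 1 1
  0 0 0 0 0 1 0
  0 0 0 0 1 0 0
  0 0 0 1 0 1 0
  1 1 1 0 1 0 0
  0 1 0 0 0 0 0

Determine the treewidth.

1

A width-1 tree decomposition is:
Bags: B1 = {3, 6}  B2 = {5, 6}  B3 = {2, 6}  B4 = {4, 5}  B5 = {2, 7}  B6 = {1, 6}
Tree: B1–B2, B2–B3, B2–B4, B3–B5, B1–B6
Every bag has size at most 2, so the width is 2 − 1 = 1 and tw(G) ≤ 1. G has an edge, so its treewidth is at least 1. The upper and lower bounds meet at 1, so that is the treewidth.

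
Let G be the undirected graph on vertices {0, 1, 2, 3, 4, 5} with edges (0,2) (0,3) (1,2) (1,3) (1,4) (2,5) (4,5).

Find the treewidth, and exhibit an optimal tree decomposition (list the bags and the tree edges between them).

The largest bag has 3 vertices, giving width 2; this decomposition certifies tw(G) ≤ 2. For the lower bound, G contains the cycle 0–3–1–2–0, so G is not a forest; only forests have treewidth ≤ 1, hence tw(G) ≥ 2. Therefore the treewidth is 2.

Treewidth 2.
Bags: B1 = {0, 2, 3}  B2 = {1, 2, 3}  B3 = {1, 2, 5}  B4 = {1, 4, 5}
Tree: B1–B2, B2–B3, B3–B4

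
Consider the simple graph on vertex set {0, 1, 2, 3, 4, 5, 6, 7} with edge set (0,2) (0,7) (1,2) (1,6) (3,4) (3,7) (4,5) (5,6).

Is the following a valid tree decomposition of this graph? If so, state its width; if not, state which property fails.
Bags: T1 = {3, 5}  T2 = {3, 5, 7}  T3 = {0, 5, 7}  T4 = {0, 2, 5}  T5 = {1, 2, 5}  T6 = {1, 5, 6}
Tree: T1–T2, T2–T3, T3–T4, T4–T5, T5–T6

A tree decomposition must satisfy three properties: every vertex lies in some bag; for every edge, both endpoints lie together in some bag; and for every vertex, the bags containing it form a connected subtree. Here vertex 4 appears in no bag, so the decomposition is invalid.

No — vertex 4 appears in no bag.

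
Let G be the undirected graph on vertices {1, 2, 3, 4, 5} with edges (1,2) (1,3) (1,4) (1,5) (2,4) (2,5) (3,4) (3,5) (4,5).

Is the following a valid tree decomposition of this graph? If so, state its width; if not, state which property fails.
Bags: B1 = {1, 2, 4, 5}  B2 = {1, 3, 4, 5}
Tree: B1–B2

Yes; width 3.

Every vertex of G appears in some bag (union = {1, 2, 3, 4, 5}); every edge is covered by a bag; and for each vertex v the set of bags containing v is connected in the bag tree. The decomposition is therefore valid. The largest bag has 4 vertices, so the width is 3.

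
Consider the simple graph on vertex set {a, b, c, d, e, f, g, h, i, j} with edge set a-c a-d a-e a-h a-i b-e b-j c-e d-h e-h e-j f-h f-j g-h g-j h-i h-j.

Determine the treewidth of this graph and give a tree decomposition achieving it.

Treewidth 2.
One such decomposition:
Bags: B1 = {e, h, j}  B2 = {a, e, h}  B3 = {a, c, e}  B4 = {a, d, h}  B5 = {g, h, j}  B6 = {f, h, j}  B7 = {a, h, i}  B8 = {b, e, j}
Tree: B1–B2, B2–B3, B2–B4, B1–B5, B1–B6, B2–B7, B1–B8

The largest bag has 3 vertices, giving width 2; this decomposition certifies tw(G) ≤ 2. For the lower bound, the 3 vertices {g, h, j} are pairwise adjacent, and any tree decomposition puts a clique entirely inside one bag — forcing width ≥ 2. The upper and lower bounds meet at 2, so that is the treewidth.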